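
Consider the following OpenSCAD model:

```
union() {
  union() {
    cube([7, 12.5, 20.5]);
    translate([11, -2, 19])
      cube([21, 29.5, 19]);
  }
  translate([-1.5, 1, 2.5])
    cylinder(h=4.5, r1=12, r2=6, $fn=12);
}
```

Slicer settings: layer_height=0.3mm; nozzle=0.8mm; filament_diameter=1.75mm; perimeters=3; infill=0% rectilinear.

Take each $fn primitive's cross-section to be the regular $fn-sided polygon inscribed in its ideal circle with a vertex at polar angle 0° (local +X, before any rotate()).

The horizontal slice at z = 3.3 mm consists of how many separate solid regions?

At z = 3.3 mm: the 7×12.5 cube contributes its full rectangle; the cube at (11, -2) is not intersected at this z (z outside [19, 38]); Merging all regions: only the 7×12.5 cube is present, so the union is just that shape — 1 connected region; the cone at (-1.5, 1) contributes a regular 12-gon of circumradius 10.933 (interpolated between r1=12 and r2=6 at t=0.178); Merging all regions: the regions partially overlap (shared area 70.79 mm²), so overlapping operands fuse into one piece — 1 connected region. The result has 1 disconnected region.

1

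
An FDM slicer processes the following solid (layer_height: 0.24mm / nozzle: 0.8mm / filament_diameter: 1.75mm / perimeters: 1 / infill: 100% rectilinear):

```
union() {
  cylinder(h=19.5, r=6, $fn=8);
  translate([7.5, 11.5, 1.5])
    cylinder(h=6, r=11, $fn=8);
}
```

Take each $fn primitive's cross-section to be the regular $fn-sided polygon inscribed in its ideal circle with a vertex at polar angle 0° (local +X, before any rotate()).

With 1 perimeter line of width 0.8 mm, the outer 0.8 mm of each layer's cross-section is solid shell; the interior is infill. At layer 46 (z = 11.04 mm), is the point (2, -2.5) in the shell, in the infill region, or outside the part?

infill

At z = 11.04 mm: the r=6 cylinder gives a regular 8-gon of circumradius 6 (constant along its height); the cylinder at (7.5, 11.5) is absent (z outside [1.5, 7.5]); Taking the union: only the r=6 cylinder is present, so the union is just that shape — 1 connected region. Overall, the cross-section is a single solid region. The nearest boundary edge runs (-0.00, -6.00)→(4.24, -4.24); distance from the point to it = 2.47 mm. The point is inside the cross-section and 2.47 mm from the nearest boundary — more than the 0.8 mm shell width (1 × 0.8), so it's in the infill interior.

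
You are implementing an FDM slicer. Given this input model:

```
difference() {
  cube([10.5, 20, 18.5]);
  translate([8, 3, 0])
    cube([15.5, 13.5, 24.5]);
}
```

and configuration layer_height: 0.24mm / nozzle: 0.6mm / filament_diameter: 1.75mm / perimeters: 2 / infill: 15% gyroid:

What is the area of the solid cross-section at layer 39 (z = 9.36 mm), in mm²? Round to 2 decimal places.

At z = 9.36 mm: the 10.5×20 cube contributes its full rectangle (area 210.00 mm²); the 15.5×13.5 cube at (8, 3) contributes its full rectangle (area 209.25 mm²); After the difference (first − rest): starting from the 10.5×20 cube (210.00 mm²), the 15.5×13.5 cube at (8, 3) partially overlaps it — only the 33.75 mm² overlap (of its 209.25 mm²) is removed, clipping the outline — area = 176.25 mm². Overall, the cross-section is a single solid region. Net area = 176.25 mm².

176.25 mm²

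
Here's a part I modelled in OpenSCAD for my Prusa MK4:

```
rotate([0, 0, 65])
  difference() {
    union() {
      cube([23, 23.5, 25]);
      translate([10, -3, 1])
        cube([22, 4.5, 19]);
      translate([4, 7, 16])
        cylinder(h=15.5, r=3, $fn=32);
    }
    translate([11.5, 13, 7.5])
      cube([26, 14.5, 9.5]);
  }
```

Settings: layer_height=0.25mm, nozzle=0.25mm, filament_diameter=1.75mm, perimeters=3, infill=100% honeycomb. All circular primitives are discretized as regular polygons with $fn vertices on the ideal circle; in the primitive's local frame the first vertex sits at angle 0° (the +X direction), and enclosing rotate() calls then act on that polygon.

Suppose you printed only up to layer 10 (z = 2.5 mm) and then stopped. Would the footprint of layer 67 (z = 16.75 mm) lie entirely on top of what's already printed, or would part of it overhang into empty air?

entirely on top

Compare the two slices. At z = 2.5: the cube is present — its section is the full 23×23.5 rectangle (area 540.50 mm²); the cube at (10, -3) is present — its section is the full 22×4.5 rectangle (area 99.00 mm²); the cylinder at (4, 7) is not intersected at this z (z outside [16, 31.5]); Merging all regions: the regions partially overlap — summed areas 639.50 mm² minus the doubly-counted overlap 19.50 mm² gives 620.00 mm² — area = 620.00 mm²; the cube at (11.5, 13) is absent (z outside [7.5, 17]); Taking the first minus the rest: none of the subtracted shapes is present at this height, so that combined region is unchanged — area = 620.00 mm²; (rotated 65° about Z; rotation is an isometry so areas/perimeters/island counts are preserved). At z = 16.75: the 23×23.5 cube contributes its full rectangle (area 540.50 mm²); the cube at (10, -3) is present — its section is the full 22×4.5 rectangle (area 99.00 mm²); the cylinder at (4, 7): section is a regular 32-gon, circumradius r=3 (area = (32/2)·3.000²·sin(360°/32) = 28.09 mm²); Taking the union: the regions partially overlap — summed areas 667.59 mm² minus the doubly-counted overlap 47.59 mm² gives 620.00 mm² — area = 620.00 mm²; the 26×14.5 cube at (11.5, 13) contributes its full rectangle (area 377.00 mm²); Taking the first minus the rest: starting from that combined region (620.00 mm²), the 26×14.5 cube at (11.5, 13) partially overlaps it — only the 120.75 mm² overlap (of its 377.00 mm²) is removed, clipping the outline — area = 499.25 mm²; (whole slice rotated 65° about Z — lengths, areas and connectivity unchanged). Checking containment: the cross-section at z = 16.75 is a subset of the cross-section at z = 2.5.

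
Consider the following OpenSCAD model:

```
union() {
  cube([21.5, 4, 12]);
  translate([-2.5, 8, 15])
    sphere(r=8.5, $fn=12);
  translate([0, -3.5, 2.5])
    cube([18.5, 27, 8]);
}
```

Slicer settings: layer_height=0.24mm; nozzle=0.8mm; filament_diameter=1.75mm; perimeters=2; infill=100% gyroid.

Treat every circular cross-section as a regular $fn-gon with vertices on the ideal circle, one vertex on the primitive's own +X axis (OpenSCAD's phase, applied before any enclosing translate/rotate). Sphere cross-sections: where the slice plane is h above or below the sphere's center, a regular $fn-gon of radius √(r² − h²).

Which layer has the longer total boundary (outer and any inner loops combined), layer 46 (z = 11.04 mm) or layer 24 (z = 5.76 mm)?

layer 24 (z = 5.76 mm)

Layer 46 (z = 11.04): the 21.5×4 cube contributes its full rectangle (perimeter 51.00 mm); the sphere at (-2.5, 8): section is a regular 12-gon, circumradius = √(r²−h²) = √(8.5²−3.96²) = 7.521 (perimeter = 2·12·7.521·sin(180°/12) = 46.72 mm); the cube at (0, -3.5) is not intersected at this z (z outside [2.5, 10.5]); Taking the union: the regions partially overlap (shared area 6.54 mm²), so the edge portions inside another operand are dropped and the merged outline is re-measured after clipping — boundary = 86.23 mm. So its perimeter = 86.23 mm. Layer 24 (z = 5.76): the 21.5×4 cube contributes its full rectangle (perimeter 51.00 mm); the sphere at (-2.5, 8) is absent (|z−center|=9.240 > r=8.5); the cube at (0, -3.5) (footprint 18.5×27) is included at this height (perimeter 91.00 mm); Taking the union: the regions partially overlap (shared area 74.00 mm²), so the edge portions inside another operand are dropped and the merged outline is re-measured after clipping — boundary = 97.00 mm. So its perimeter = 97.00 mm. Layer 24 is larger (97.00 vs 86.23 mm).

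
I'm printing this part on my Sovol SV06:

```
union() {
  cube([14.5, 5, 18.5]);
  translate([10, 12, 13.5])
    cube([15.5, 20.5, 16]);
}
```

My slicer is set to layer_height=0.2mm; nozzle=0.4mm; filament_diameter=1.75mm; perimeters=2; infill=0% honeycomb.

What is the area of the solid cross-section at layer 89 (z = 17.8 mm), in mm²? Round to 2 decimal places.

At z = 17.8 mm: the 14.5×5 cube contributes its full rectangle (area 72.50 mm²); the cube at (10, 12) is present — its section is the full 15.5×20.5 rectangle (area 317.75 mm²); Merging all regions: the 2 present regions are separate (no shared area or edge), so areas and boundary lengths simply add and each stays a separate island — area = 390.25 mm². Overall, the cross-section has 2 separate islands. Net area = 390.25 mm².

390.25 mm²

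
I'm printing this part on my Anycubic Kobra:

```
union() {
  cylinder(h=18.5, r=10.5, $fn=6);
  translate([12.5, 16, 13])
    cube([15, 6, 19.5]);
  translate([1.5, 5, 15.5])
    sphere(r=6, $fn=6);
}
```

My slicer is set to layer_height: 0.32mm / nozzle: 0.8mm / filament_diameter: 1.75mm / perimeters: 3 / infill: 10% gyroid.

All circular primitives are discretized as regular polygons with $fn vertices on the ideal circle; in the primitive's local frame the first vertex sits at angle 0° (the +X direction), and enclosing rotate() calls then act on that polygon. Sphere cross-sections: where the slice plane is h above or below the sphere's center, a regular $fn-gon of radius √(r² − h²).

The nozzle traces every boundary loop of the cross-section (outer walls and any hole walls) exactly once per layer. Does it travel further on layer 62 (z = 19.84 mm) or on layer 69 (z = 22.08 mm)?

layer 62 (z = 19.84 mm)

Layer 62 (z = 19.84): the cylinder is not intersected at this z (z outside [0, 18.5]); the cube at (12.5, 16) is present — its section is the full 15×6 rectangle (perimeter 42.00 mm); the sphere at (1.5, 5): section is a regular 6-gon, circumradius = √(r²−h²) = √(6²−4.34²) = 4.143 (perimeter = 2·6·4.143·sin(180°/6) = 24.86 mm); Merging all regions: the 2 present regions are separate (no shared area or edge), so areas and boundary lengths simply add and each stays a separate island — boundary = 66.86 mm. So its perimeter = 66.86 mm. Layer 69 (z = 22.08): the cylinder is not intersected at this z (z outside [0, 18.5]); the 15×6 cube at (12.5, 16) contributes its full rectangle (perimeter 42.00 mm); the sphere at (1.5, 5) is not intersected at this z (|z−center|=6.580 > r=6); Taking the union: only the 15×6 cube at (12.5, 16) is present, so the union is just that shape — boundary = 42.00 mm. So its perimeter = 42.00 mm. Layer 62 is larger (66.86 vs 42.00 mm).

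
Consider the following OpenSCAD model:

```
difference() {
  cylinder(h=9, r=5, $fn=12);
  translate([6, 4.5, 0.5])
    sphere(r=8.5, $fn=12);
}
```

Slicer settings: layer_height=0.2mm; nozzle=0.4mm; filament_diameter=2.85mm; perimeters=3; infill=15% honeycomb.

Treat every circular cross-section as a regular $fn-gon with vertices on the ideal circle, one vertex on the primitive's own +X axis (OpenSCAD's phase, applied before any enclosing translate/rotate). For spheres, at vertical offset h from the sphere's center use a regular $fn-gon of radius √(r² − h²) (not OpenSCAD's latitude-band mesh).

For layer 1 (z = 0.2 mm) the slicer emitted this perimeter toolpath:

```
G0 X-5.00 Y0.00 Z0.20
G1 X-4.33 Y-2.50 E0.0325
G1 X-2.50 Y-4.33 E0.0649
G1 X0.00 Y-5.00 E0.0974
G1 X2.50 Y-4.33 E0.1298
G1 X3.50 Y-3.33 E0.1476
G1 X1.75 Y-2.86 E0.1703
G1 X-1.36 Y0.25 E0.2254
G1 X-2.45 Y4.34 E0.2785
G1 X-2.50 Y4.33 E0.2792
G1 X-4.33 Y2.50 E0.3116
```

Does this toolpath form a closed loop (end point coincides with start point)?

no

Start point (G0): (-5.00, 0.00). End point (last G1): the path does not return to the start — open.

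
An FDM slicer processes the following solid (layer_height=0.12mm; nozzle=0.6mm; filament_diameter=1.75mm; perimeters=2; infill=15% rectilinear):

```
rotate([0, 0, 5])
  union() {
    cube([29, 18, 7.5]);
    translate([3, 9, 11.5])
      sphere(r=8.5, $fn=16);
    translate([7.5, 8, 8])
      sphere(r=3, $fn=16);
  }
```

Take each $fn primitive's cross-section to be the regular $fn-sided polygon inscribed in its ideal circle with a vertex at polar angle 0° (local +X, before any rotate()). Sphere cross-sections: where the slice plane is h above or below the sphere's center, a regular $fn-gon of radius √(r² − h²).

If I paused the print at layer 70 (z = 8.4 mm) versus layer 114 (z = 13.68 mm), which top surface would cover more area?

Layer 70 (z = 8.4): the cube is not intersected at this z (z outside [0, 7.5]); the r=8.5 sphere at (3, 9) slices to a regular 16-gon of circumradius 7.915 (√(r²−h²) with h=3.1 from center) (area = (16/2)·7.915²·sin(360°/16) = 191.77 mm²); the r=3 sphere at (7.5, 8) contributes a regular 16-gon of circumradius √(3²−0.4²) = 2.973 (area = (16/2)·2.973²·sin(360°/16) = 27.06 mm²); Combining (union): the r=3 sphere at (7.5, 8) lies entirely inside the r=8.5 sphere at (3, 9), so the union is just the r=8.5 sphere at (3, 9) — area = 191.77 mm²; (rotated 5° about Z; rotation is an isometry so areas/perimeters/island counts are preserved). So its area = 191.77 mm². Layer 114 (z = 13.68): the cube is absent (z outside [0, 7.5]); the sphere at (3, 9): section is a regular 16-gon, circumradius = √(r²−h²) = √(8.5²−2.18²) = 8.216 (area = (16/2)·8.216²·sin(360°/16) = 206.64 mm²); the sphere at (7.5, 8) does not reach this height (|z−center|=5.680 > r=3); Combining (union): only the r=8.5 sphere at (3, 9) is present, so the union is just that shape — area = 206.64 mm²; (rotated 5° about Z; rotation is an isometry so areas/perimeters/island counts are preserved). So its area = 206.64 mm². Layer 114 is larger (206.64 vs 191.77 mm²).

layer 114 (z = 13.68 mm)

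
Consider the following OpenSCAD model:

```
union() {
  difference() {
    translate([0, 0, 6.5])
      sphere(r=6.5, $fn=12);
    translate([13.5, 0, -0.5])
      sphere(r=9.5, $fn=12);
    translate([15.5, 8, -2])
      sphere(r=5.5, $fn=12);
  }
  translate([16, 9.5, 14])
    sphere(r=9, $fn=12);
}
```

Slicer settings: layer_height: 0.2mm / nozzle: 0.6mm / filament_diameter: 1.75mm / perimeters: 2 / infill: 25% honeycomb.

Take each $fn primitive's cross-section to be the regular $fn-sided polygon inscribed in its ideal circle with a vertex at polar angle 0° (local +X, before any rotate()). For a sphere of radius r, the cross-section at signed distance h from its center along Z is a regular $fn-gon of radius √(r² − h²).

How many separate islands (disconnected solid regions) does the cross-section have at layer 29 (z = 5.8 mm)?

2

At z = 5.8 mm: the r=6.5 sphere contributes a regular 12-gon of circumradius √(6.5²−0.7²) = 6.462; the r=9.5 sphere at (13.5, 0) contributes a regular 12-gon of circumradius √(9.5²−6.3²) = 7.111; the sphere at (15.5, 8) is not intersected at this z (|z−center|=7.800 > r=5.5); After the difference (first − rest): starting from the r=6.5 sphere, the r=9.5 sphere at (13.5, 0) partially overlaps it — only the 0.01 mm² overlap (of its 151.68 mm²) is removed, clipping the outline — 1 connected region; the r=9 sphere at (16, 9.5) contributes a regular 12-gon of circumradius √(9²−8.2²) = 3.709; Combining (union): the 2 present regions are separate (no shared area or edge), so areas and boundary lengths simply add and each stays a separate island — 2 connected regions. Overall, the cross-section has 2 separate islands. Island count = 2.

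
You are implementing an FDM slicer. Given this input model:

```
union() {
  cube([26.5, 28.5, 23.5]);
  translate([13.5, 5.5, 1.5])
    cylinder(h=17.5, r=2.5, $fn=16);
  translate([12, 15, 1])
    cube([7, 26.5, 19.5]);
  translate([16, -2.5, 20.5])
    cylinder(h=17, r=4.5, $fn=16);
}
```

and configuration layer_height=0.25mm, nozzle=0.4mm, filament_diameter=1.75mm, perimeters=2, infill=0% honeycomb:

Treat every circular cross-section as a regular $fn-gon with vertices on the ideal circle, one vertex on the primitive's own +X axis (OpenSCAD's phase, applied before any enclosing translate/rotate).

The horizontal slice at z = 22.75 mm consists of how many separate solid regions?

1

At z = 22.75 mm: the 26.5×28.5 cube contributes its full rectangle; the cylinder at (13.5, 5.5) is absent (z outside [1.5, 19]); the cube at (12, 15) does not reach this height (z outside [1, 20.5]); the cylinder at (16, -2.5): section is a regular 16-gon, circumradius r=4.5; Combining (union): the regions partially overlap (shared area 10.02 mm²), so overlapping operands fuse into one piece — 1 connected region. The result has 1 disconnected region.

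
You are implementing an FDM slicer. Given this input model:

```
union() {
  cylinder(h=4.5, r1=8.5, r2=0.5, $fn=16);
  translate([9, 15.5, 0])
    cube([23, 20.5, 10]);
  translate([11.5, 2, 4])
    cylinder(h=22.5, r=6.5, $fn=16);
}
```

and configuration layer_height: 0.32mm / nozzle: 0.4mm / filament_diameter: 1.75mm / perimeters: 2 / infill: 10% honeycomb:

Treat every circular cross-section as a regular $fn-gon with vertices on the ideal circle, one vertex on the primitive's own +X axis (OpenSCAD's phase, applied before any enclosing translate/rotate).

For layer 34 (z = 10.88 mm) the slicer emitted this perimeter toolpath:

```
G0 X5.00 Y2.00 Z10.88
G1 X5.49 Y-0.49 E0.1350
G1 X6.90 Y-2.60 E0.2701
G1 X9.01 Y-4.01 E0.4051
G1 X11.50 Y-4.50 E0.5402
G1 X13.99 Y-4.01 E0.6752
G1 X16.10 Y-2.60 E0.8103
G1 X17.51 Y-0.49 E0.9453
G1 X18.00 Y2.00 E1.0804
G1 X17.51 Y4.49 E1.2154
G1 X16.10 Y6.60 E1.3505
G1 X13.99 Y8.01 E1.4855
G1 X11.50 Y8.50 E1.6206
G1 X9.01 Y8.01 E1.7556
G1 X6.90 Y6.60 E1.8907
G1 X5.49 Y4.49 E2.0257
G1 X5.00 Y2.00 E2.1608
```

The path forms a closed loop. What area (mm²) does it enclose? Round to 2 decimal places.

Apply the shoelace formula to the sequence of (X, Y) vertices; enclosed area = 129.51 mm².

129.51 mm²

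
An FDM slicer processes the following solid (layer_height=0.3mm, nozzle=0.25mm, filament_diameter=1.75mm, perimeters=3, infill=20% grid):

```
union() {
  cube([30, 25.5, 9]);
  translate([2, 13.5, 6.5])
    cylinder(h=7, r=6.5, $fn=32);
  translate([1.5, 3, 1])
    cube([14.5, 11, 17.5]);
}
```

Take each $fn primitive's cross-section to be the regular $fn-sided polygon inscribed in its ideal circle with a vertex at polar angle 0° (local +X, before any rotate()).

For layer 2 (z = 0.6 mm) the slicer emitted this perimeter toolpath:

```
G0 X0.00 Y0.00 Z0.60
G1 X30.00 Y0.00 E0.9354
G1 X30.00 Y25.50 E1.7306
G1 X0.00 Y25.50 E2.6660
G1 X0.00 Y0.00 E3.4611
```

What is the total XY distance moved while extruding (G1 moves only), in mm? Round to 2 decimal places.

Sum the Euclidean lengths of each G1 segment: total = 111.00 mm.

111.00 mm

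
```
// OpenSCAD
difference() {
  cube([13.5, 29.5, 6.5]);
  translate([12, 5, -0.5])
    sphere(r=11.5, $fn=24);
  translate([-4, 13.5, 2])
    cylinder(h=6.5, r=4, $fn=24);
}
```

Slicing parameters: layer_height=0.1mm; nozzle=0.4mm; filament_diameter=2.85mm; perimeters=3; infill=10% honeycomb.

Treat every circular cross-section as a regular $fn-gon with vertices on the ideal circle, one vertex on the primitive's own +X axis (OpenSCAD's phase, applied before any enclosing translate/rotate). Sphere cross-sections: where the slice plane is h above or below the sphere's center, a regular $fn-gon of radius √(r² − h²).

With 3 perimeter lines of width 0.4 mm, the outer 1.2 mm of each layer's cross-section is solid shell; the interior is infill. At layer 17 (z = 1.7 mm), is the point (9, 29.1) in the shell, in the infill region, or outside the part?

At z = 1.7 mm: the cube (footprint 13.5×29.5) is included at this height; the r=11.5 sphere at (12, 5) contributes a regular 24-gon of circumradius √(11.5²−2.2²) = 11.288; the cylinder at (-4, 13.5) is absent (z outside [2, 8.5]); Subtracting the remaining from the first: starting from the 13.5×29.5 cube, the r=11.5 sphere at (12, 5) partially overlaps it — only the 177.39 mm² overlap (of its 395.71 mm²) is removed, clipping the outline — 1 connected region. Overall, the cross-section is a single solid region. The nearest boundary edge runs (0.00, 29.50)→(13.50, 29.50); distance from the point to it = 0.40 mm. The point is inside the cross-section, 0.40 mm from the nearest boundary — within the 1.2 mm shell band (3 × 0.4).

shell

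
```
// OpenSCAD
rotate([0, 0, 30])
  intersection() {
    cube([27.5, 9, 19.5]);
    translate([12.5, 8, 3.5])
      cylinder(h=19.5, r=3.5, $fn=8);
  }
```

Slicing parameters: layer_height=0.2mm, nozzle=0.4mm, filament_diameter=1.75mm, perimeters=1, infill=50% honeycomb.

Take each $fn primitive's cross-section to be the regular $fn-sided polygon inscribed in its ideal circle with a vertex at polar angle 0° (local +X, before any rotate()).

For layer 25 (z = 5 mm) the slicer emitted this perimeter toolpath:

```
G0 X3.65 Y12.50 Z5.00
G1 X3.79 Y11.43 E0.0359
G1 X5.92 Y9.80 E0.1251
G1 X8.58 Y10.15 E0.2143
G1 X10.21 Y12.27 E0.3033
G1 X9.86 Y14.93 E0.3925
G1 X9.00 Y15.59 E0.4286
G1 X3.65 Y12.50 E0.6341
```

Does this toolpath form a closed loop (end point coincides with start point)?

yes

Start point (G0): (3.65, 12.50). End point (last G1): the path returns to the start — closed.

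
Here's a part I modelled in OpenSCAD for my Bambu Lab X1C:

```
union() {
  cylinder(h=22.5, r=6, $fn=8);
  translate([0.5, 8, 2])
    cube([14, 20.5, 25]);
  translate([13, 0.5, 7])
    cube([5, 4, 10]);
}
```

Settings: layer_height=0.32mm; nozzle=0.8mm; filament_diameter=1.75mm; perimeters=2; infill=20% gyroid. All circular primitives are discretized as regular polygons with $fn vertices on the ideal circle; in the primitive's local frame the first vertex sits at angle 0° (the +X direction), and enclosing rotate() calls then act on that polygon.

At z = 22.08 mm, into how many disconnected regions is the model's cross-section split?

2

At z = 22.08 mm: the cylinder: section is a regular 8-gon, circumradius r=6; the 14×20.5 cube at (0.5, 8) contributes its full rectangle; the cube at (13, 0.5) is not intersected at this z (z outside [7, 17]); Combining (union): the 2 present regions are separate (no shared area or edge), so areas and boundary lengths simply add and each stays a separate island — 2 connected regions. The result has 2 disconnected regions.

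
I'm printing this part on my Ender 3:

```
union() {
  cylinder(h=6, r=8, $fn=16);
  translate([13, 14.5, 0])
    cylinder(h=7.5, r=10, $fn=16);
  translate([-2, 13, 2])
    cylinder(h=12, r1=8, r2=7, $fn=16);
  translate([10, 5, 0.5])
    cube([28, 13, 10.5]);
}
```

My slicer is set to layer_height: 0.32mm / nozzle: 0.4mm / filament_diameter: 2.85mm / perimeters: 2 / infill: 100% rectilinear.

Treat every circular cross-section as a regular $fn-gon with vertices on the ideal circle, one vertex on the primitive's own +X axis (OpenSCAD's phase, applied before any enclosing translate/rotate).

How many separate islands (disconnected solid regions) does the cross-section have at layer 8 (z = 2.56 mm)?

At z = 2.56 mm: the cylinder: section is a regular 16-gon, circumradius r=8; the r=10 cylinder at (13, 14.5) gives a regular 16-gon of circumradius 10 (constant along its height); the cone at (-2, 13): at t=0.047 of its height the radius interpolates to r₁+(r₂−r₁)t = 7.953, giving a regular 16-gon of that circumradius; the 28×13 cube at (10, 5) contributes its full rectangle; Taking the union: the regions partially overlap (shared area 180.50 mm²), so overlapping operands fuse into one piece — 1 connected region. Overall, the cross-section is a single solid region. Island count = 1.

1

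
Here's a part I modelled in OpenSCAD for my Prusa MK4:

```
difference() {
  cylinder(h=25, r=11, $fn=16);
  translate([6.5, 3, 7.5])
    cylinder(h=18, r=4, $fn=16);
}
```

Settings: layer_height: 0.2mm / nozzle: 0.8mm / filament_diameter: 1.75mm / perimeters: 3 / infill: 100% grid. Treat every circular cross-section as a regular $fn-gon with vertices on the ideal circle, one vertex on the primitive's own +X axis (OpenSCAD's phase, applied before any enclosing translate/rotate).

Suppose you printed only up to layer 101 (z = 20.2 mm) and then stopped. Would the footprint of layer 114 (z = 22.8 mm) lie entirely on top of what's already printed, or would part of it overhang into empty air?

Compare the two slices. At z = 20.2: the cylinder: section is a regular 16-gon, circumradius r=11 (area = (16/2)·11.000²·sin(360°/16) = 370.44 mm²); the r=4 cylinder at (6.5, 3) gives a regular 16-gon of circumradius 4 (constant along its height) (area = (16/2)·4.000²·sin(360°/16) = 48.98 mm²); Taking the first minus the rest: starting from the r=11 cylinder (370.44 mm²), the r=4 cylinder at (6.5, 3) partially overlaps it — only the 48.44 mm² overlap (of its 48.98 mm²) is removed, clipping the outline — area = 322.00 mm². At z = 22.8: the cylinder: section is a regular 16-gon, circumradius r=11 (area = (16/2)·11.000²·sin(360°/16) = 370.44 mm²); the r=4 cylinder at (6.5, 3) gives a regular 16-gon of circumradius 4 (constant along its height) (area = (16/2)·4.000²·sin(360°/16) = 48.98 mm²); Taking the first minus the rest: starting from the r=11 cylinder (370.44 mm²), the r=4 cylinder at (6.5, 3) partially overlaps it — only the 48.44 mm² overlap (of its 48.98 mm²) is removed, clipping the outline — area = 322.00 mm². Checking containment: the cross-section at z = 22.8 is a subset of the cross-section at z = 20.2.

entirely on top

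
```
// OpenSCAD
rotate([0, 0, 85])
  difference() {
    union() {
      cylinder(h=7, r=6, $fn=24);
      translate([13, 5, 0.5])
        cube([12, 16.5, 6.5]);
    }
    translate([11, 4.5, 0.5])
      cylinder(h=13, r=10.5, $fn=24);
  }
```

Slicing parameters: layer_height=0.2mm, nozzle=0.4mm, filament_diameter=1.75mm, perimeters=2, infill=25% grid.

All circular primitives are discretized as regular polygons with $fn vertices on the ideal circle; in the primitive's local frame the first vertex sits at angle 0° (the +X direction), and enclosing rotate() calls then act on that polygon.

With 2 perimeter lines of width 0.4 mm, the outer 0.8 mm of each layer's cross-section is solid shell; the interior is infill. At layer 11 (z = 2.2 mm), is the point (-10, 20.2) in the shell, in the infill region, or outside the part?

shell

At z = 2.2 mm: the cylinder: section is a regular 24-gon, circumradius r=6; the 12×16.5 cube at (13, 5) contributes its full rectangle; Combining (union): the 2 present regions are separate (no shared area or edge), so areas and boundary lengths simply add and each stays a separate island — 2 connected regions; the cylinder at (11, 4.5): section is a regular 24-gon, circumradius r=10.5; After the difference (first − rest): starting from the result so far, the r=10.5 cylinder at (11, 4.5) partially overlaps it — only the 93.81 mm² overlap (of its 342.42 mm²) is removed, clipping the outline — 2 connected regions; (whole slice rotated 85° about Z — lengths, areas and connectivity unchanged). Overall, the cross-section has 2 separate islands. Undo the 85° rotation: the query point maps to (19.252, 11.722) in the un-rotated model frame. The nearest boundary edge runs (20.09, 9.75)→(18.42, 11.92); distance from the point to it = 0.53 mm. (Shell/infill is judged within the island containing the point — the largest one.) The point is inside the cross-section, 0.53 mm from the nearest boundary — within the 0.8 mm shell band (2 × 0.4).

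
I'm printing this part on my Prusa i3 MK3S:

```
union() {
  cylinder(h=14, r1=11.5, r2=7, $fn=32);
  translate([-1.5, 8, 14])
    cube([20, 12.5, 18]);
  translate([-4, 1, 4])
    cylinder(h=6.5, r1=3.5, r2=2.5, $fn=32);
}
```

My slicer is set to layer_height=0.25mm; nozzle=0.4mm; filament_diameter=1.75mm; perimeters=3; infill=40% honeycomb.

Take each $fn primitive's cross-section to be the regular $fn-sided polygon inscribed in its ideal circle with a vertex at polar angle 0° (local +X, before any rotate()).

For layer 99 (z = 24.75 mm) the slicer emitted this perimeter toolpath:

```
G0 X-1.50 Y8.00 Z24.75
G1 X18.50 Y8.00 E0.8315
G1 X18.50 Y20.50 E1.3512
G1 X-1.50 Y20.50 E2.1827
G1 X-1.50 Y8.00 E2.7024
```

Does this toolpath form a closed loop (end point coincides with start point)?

Start point (G0): (-1.50, 8.00). End point (last G1): the path returns to the start — closed.

yes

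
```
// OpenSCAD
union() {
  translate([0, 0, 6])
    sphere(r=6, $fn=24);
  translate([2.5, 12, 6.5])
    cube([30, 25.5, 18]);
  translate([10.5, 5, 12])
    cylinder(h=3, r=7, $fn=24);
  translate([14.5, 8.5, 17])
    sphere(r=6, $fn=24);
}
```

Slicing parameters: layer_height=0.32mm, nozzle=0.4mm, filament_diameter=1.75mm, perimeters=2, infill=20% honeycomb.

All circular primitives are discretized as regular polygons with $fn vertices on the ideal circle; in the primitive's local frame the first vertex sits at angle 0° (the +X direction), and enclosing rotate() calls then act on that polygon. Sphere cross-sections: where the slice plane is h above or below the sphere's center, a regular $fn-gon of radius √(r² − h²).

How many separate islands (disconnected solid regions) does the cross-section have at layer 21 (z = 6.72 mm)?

2

At z = 6.72 mm: the sphere: section is a regular 24-gon, circumradius = √(r²−h²) = √(6²−0.72²) = 5.957; the 30×25.5 cube at (2.5, 12) contributes its full rectangle; the cylinder at (10.5, 5) does not reach this height (z outside [12, 15]); the sphere at (14.5, 8.5) does not reach this height (|z−center|=10.280 > r=6); Merging all regions: the 2 present regions are separate (no shared area or edge), so areas and boundary lengths simply add and each stays a separate island — 2 connected regions. Overall, the cross-section has 2 separate islands. Island count = 2.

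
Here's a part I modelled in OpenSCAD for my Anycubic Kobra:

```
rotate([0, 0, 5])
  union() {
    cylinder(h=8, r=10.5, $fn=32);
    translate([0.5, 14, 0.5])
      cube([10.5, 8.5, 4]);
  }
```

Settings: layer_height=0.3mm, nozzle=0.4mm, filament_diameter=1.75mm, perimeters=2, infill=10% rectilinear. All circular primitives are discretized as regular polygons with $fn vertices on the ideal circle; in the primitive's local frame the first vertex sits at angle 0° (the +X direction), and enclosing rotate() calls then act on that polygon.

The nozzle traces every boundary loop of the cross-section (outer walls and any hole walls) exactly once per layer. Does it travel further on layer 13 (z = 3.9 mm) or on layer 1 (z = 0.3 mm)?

Layer 13 (z = 3.9): the r=10.5 cylinder gives a regular 32-gon of circumradius 10.5 (constant along its height) (perimeter = 2·32·10.500·sin(180°/32) = 65.87 mm); the 10.5×8.5 cube at (0.5, 14) contributes its full rectangle (perimeter 38.00 mm); Combining (union): the 2 present regions are separate (no shared area or edge), so areas and boundary lengths simply add and each stays a separate island — boundary = 103.87 mm; (whole slice rotated 5° about Z — lengths, areas and connectivity unchanged). So its perimeter = 103.87 mm. Layer 1 (z = 0.3): the r=10.5 cylinder contributes a regular 32-gon of circumradius 10.5 (perimeter = 2·32·10.500·sin(180°/32) = 65.87 mm); the cube at (0.5, 14) is absent (z outside [0.5, 4.5]); Combining (union): only the r=10.5 cylinder is present, so the union is just that shape — boundary = 65.87 mm; (whole slice rotated 5° about Z — lengths, areas and connectivity unchanged). So its perimeter = 65.87 mm. Layer 13 is larger (103.87 vs 65.87 mm).

layer 13 (z = 3.9 mm)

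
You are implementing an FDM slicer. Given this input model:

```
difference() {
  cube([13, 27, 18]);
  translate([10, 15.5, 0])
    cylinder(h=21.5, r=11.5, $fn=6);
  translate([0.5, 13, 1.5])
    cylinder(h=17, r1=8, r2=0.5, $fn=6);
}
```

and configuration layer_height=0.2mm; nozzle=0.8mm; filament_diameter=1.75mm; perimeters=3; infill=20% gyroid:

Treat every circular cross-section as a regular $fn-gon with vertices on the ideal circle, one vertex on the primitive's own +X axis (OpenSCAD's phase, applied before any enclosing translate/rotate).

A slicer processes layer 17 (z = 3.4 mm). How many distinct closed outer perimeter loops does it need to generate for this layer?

2

At z = 3.4 mm: the cube is present — its section is the full 13×27 rectangle; the cylinder at (10, 15.5): section is a regular 6-gon, circumradius r=11.5; the cone at (0.5, 13) contributes a regular 6-gon of circumradius 7.162 (interpolated between r1=8 and r2=0.5 at t=0.112); Subtracting the remaining from the first: starting from the 13×27 cube, the r=11.5 cylinder at (10, 15.5) partially overlaps it — only the 227.66 mm² overlap (of its 343.60 mm²) is removed, clipping the outline; the cone at (0.5, 13) partially overlaps it — only the 11.11 mm² overlap (of its 133.26 mm²) is removed, clipping the outline — 2 connected regions. The result has 2 disconnected regions.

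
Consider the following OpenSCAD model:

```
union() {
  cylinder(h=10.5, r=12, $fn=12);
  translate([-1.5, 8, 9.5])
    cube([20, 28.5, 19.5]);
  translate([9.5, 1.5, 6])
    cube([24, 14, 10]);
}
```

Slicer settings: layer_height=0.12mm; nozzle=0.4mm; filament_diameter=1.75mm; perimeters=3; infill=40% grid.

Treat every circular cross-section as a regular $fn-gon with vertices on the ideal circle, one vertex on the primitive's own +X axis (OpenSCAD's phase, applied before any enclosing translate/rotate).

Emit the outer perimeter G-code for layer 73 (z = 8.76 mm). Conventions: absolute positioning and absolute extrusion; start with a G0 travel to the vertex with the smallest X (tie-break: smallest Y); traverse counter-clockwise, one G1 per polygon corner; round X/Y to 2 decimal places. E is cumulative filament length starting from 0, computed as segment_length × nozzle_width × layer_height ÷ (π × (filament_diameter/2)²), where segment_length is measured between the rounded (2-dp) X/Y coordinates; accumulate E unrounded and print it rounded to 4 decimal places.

At z = 8.76 mm: the cylinder: section is a regular 12-gon, circumradius r=12; the cube at (-1.5, 8) is not intersected at this z (z outside [9.5, 29]); the cube at (9.5, 1.5) (footprint 24×14) is included at this height; Merging all regions: the regions partially overlap (shared area 7.13 mm²), so overlapping operands fuse into one piece — 1 connected region. The outline is a single polygon with 16 vertices. Extrusion per mm of travel: 0.4 × 0.12 / (π × 0.875²) = 0.019956. Accumulating E over each segment gives final E = 2.7364.

G0 X-12.00 Y0.00 Z8.76
G1 X-10.39 Y-6.00 E0.1240
G1 X-6.00 Y-10.39 E0.2479
G1 X0.00 Y-12.00 E0.3718
G1 X6.00 Y-10.39 E0.4958
G1 X10.39 Y-6.00 E0.6197
G1 X12.00 Y0.00 E0.7437
G1 X11.60 Y1.50 E0.7747
G1 X33.50 Y1.50 E1.2117
G1 X33.50 Y15.50 E1.4911
G1 X9.50 Y15.50 E1.9700
G1 X9.50 Y6.89 E2.1419
G1 X6.00 Y10.39 E2.2406
G1 X0.00 Y12.00 E2.3646
G1 X-6.00 Y10.39 E2.4886
G1 X-10.39 Y6.00 E2.6125
G1 X-12.00 Y0.00 E2.7364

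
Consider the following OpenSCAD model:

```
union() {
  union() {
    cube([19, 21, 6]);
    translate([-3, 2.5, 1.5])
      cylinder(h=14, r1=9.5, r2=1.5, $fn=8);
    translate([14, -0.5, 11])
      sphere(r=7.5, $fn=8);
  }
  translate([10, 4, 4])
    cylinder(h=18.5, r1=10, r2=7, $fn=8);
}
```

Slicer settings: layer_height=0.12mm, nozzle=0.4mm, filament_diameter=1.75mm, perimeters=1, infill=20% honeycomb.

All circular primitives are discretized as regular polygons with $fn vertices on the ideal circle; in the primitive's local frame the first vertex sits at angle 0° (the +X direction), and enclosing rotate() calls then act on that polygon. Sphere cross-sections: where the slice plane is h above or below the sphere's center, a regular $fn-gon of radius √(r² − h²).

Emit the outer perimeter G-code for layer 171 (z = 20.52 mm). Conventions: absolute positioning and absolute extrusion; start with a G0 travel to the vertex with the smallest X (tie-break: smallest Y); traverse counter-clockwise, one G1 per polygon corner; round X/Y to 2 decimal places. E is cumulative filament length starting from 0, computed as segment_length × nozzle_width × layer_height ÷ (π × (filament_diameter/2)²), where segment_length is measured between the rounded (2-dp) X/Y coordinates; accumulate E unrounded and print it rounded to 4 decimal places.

At z = 20.52 mm: the cube is absent (z outside [0, 6]); the cone at (-3, 2.5) is absent (z outside [1.5, 15.5]); the sphere at (14, -0.5) is not intersected at this z (|z−center|=9.520 > r=7.5); Merging all regions: nothing is present at this height; the cone at (10, 4): at t=0.893 of its height the radius interpolates to r₁+(r₂−r₁)t = 7.321, giving a regular 8-gon of that circumradius; Combining (union): only the cone at (10, 4) is present, so the union is just that shape — 1 connected region. The outline is a single polygon with 8 vertices. Extrusion per mm of travel: 0.4 × 0.12 / (π × 0.875²) = 0.019956. Accumulating E over each segment gives final E = 0.8948.

G0 X2.68 Y4.00 Z20.52
G1 X4.82 Y-1.18 E0.1118
G1 X10.00 Y-3.32 E0.2237
G1 X15.18 Y-1.18 E0.3355
G1 X17.32 Y4.00 E0.4474
G1 X15.18 Y9.18 E0.5592
G1 X10.00 Y11.32 E0.6711
G1 X4.82 Y9.18 E0.7829
G1 X2.68 Y4.00 E0.8948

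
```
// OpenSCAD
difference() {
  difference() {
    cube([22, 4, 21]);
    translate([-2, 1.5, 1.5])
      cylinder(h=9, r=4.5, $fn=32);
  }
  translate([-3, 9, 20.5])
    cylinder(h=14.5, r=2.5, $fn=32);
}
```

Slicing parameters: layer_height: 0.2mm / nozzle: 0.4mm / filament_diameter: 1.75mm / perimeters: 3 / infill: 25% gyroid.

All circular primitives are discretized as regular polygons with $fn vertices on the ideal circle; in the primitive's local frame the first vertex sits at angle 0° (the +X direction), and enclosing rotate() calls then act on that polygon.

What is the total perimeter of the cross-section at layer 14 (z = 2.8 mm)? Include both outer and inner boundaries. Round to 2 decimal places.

At z = 2.8 mm: the cube is present — its section is the full 22×4 rectangle (perimeter 52.00 mm); the cylinder at (-2, 1.5): section is a regular 32-gon, circumradius r=4.5 (perimeter = 2·32·4.500·sin(180°/32) = 28.23 mm); Taking the first minus the rest: starting from the 22×4 cube, the r=4.5 cylinder at (-2, 1.5) partially overlaps it — only the 9.20 mm² overlap (of its 63.21 mm²) is removed, clipping the outline — boundary = 48.21 mm; the cylinder at (-3, 9) is absent (z outside [20.5, 35]); Taking the first minus the rest: none of the subtracted shapes is present at this height, so the result so far is unchanged — boundary = 48.21 mm. Overall, the cross-section is a single solid region. Total boundary length (outer) = 48.21 mm.

48.21 mm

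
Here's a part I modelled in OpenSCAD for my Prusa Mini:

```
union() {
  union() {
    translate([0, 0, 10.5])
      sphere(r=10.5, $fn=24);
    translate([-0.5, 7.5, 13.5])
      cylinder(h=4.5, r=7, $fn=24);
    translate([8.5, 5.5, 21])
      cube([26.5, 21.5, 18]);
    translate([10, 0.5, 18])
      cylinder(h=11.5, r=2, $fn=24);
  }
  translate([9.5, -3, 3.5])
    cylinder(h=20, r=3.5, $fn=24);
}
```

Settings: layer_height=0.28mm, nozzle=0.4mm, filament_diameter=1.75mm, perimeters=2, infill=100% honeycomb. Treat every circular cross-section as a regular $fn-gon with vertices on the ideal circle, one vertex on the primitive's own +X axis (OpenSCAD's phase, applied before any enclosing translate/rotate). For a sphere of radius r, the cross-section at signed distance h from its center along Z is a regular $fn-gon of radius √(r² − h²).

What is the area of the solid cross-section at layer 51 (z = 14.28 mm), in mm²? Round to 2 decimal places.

At z = 14.28 mm: the sphere: section is a regular 24-gon, circumradius = √(r²−h²) = √(10.5²−3.78²) = 9.796 (area = (24/2)·9.796²·sin(360°/24) = 298.04 mm²); the r=7 cylinder at (-0.5, 7.5) contributes a regular 24-gon of circumradius 7 (area = (24/2)·7.000²·sin(360°/24) = 152.19 mm²); the cube at (8.5, 5.5) does not reach this height (z outside [21, 39]); the cylinder at (10, 0.5) is not intersected at this z (z outside [18, 29.5]); Taking the union: the regions partially overlap — summed areas 450.23 mm² minus the doubly-counted overlap 94.42 mm² gives 355.81 mm² — area = 355.81 mm²; the cylinder at (9.5, -3): section is a regular 24-gon, circumradius r=3.5 (area = (24/2)·3.500²·sin(360°/24) = 38.05 mm²); Combining (union): the regions partially overlap — summed areas 393.86 mm² minus the doubly-counted overlap 16.08 mm² gives 377.78 mm² — area = 377.78 mm². Overall, the cross-section is a single solid region. Net area = 377.78 mm².

377.78 mm²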